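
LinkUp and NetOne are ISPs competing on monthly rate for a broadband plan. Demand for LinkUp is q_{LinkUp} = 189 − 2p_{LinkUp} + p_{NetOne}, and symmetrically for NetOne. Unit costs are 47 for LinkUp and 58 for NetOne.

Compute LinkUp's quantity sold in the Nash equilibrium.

97.6

LinkUp's profit: π = (p_{LinkUp} − 47)(189 − 2p_{LinkUp} + p_{NetOne}).
∂π/∂p_{LinkUp} = 283 − 4p_{LinkUp} + p_{NetOne} = 0 ⇒ p_{LinkUp} = 70.75 + 0.25p_{NetOne}.
Similarly p_{NetOne} = 76.25 + 0.25p_{LinkUp}.
Plugging p_{NetOne} into LinkUp's best response: p_{LinkUp} = 70.75 + 0.25(76.25 + 0.25p_{LinkUp}) ⇒ 0.9375p_{LinkUp} = 89.8125, so p_{LinkUp} = 95.8.
Then p_{NetOne} = 76.25 + 0.25·95.8 = 100.2.
q_{LinkUp} = 189 − 2·95.8 + 100.2 = 97.6.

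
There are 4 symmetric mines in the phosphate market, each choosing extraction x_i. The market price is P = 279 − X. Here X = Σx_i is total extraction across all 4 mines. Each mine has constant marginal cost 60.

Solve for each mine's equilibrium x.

A representative mine's profit is π_i = x_i(279 − X) − 60x_i, with X = x_i + Σ_{j≠i} x_j.
First-order condition: 219 − 2x_i − Σ_{j≠i} x_j = 0.
Imposing symmetry (x_j = x for all j) turns Σ_{j≠i} x_j into 3x, so 219 = 5x and x = 43.8.

43.8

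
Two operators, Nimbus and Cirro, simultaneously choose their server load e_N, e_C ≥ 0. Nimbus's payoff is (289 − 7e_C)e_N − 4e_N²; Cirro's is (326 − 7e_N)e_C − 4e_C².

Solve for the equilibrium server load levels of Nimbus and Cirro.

2, 39

Expanding Nimbus's payoff: 289e_N − 7e_Ce_N − 4e_N².
∂π/∂e_N = 289 − 7e_C − 8e_N = 0, so e_N = 36.125 − 0.875e_C.
Likewise for Cirro: e_C = 40.75 − 0.875e_N.
Substituting the second reaction function into the first: e_N = 36.125 − 0.875(40.75 − 0.875e_N), which gives (15/64)e_N = 15/32 ⇒ e_N = 2.
Then e_C = 40.75 − 0.875·2 = 39.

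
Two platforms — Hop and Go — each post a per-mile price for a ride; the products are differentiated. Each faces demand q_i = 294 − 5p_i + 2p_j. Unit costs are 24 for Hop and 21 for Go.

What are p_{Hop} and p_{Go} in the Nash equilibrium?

51.4375, 50.1875

Hop's profit: π = (p_{Hop} − 24)(294 − 5p_{Hop} + 2p_{Go}).
∂π/∂p_{Hop} = 414 − 10p_{Hop} + 2p_{Go} = 0 ⇒ p_{Hop} = 41.4 + 0.2p_{Go}.
Similarly p_{Go} = 39.9 + 0.2p_{Hop}.
Plugging p_{Go} into Hop's best response: p_{Hop} = 41.4 + 0.2(39.9 + 0.2p_{Hop}) ⇒ 0.96p_{Hop} = 49.38, so p_{Hop} = 51.4375.
Then p_{Go} = 39.9 + 0.2·51.4375 = 50.1875.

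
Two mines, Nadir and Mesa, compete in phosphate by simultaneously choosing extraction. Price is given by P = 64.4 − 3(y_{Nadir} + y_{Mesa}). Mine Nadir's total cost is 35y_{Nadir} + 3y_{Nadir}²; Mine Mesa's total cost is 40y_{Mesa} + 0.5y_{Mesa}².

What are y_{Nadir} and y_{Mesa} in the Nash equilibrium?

1.768, 2.728

Mine Nadir's profit: π = y_{Nadir}(64.4 − 3(y_{Nadir} + y_{Mesa})) − 35y_{Nadir} − 3y_{Nadir}².
∂π/∂y_{Nadir} = 29.4 − 12y_{Nadir} − 3y_{Mesa} = 0, so y_{Nadir} = 2.45 − 0.25y_{Mesa}.
For Mesa: ∂π/∂y_{Mesa} = 24.4 − 7y_{Mesa} − 3y_{Nadir} = 0 ⇒ y_{Mesa} = 122/35 − (3/7)y_{Nadir}.
Plugging y_{Mesa} into Nadir's best response: y_{Nadir} = 2.45 − 0.25(122/35 − (3/7)y_{Nadir}) ⇒ (25/28)y_{Nadir} = 221/140, so y_{Nadir} = 1.768.
Then y_{Mesa} = 122/35 − (3/7)·1.768 = 2.728.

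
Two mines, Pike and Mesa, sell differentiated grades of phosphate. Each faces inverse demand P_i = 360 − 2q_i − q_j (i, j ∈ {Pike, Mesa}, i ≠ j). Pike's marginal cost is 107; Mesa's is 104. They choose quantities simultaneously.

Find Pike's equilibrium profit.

5080.32

Mine Pike's profit: π = q_{Pike}(360 − 2q_{Pike} − q_{Mesa}) − 107q_{Pike}.
∂π/∂q_{Pike} = 253 − 4q_{Pike} − q_{Mesa} = 0 ⇒ q_{Pike} = 63.25 − 0.25q_{Mesa}.
Similarly q_{Mesa} = 64 − 0.25q_{Pike}.
Substituting the second reaction function into the first: q_{Pike} = 63.25 − 0.25(64 − 0.25q_{Pike}), which gives 0.9375q_{Pike} = 47.25 ⇒ q_{Pike} = 50.4.
Then q_{Mesa} = 64 − 0.25·50.4 = 51.4.
P_{Pike} = 360 − 2·50.4 − 51.4 = 207.8.
Profit = (207.8 − 107)·50.4 = 5080.32.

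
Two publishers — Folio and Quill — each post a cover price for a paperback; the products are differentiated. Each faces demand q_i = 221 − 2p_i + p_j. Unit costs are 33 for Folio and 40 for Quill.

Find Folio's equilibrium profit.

8089.92

Folio's profit: π = (p_{Folio} − 33)(221 − 2p_{Folio} + p_{Quill}).
∂π/∂p_{Folio} = 287 − 4p_{Folio} + p_{Quill} = 0 ⇒ p_{Folio} = 71.75 + 0.25p_{Quill}.
Similarly p_{Quill} = 75.25 + 0.25p_{Folio}.
Solving the two reaction functions simultaneously: (1 − (0.25)(0.25))p_{Folio} = 71.75 + 0.25·75.25, so 0.9375p_{Folio} = 90.5625 and p_{Folio} = 96.6.
Then p_{Quill} = 75.25 + 0.25·96.6 = 99.4.
q_{Folio} = 221 − 2·96.6 + 99.4 = 127.2.
Profit = (96.6 − 33)·127.2 = 8089.92.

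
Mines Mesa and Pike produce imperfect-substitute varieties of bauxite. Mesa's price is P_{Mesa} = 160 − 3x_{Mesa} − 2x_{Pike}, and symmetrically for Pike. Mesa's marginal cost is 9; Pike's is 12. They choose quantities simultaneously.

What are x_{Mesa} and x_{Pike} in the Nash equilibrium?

Mine Mesa's profit: π = x_{Mesa}(160 − 3x_{Mesa} − 2x_{Pike}) − 9x_{Mesa}.
∂π/∂x_{Mesa} = 151 − 6x_{Mesa} − 2x_{Pike} = 0 ⇒ x_{Mesa} = 151/6 − (1/3)x_{Pike}.
Similarly x_{Pike} = 74/3 − (1/3)x_{Mesa}.
Substituting the second reaction function into the first: x_{Mesa} = 151/6 − (1/3)(74/3 − (1/3)x_{Mesa}), which gives (8/9)x_{Mesa} = 305/18 ⇒ x_{Mesa} = 19.0625.
Then x_{Pike} = 74/3 − (1/3)·19.0625 = 18.3125.

19.0625, 18.3125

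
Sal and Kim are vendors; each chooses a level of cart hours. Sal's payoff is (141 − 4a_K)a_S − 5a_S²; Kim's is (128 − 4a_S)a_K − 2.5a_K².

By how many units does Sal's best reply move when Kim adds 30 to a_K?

-12

Expanding Sal's payoff: 141a_S − 4a_Ka_S − 5a_S².
∂π/∂a_S = 141 − 4a_K − 10a_S = 0, so a_S = 14.1 − 0.4a_K.
The reaction-function slope is −0.4, so a 30-unit rise in a_K moves a_S by −0.4 × 30 = −12. Sal's best response falls — the actions are strategic substitutes.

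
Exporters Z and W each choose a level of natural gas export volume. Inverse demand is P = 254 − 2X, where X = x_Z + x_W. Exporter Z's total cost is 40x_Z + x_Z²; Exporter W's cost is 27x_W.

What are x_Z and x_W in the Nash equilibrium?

20.1, 46.7

Exporter Z's profit: π = x_Z(254 − 2(x_Z + x_W)) − 40x_Z − x_Z².
∂π/∂x_Z = 214 − 6x_Z − 2x_W = 0, so x_Z = 107/3 − (1/3)x_W.
For W: ∂π/∂x_W = 227 − 4x_W − 2x_Z = 0 ⇒ x_W = 56.75 − 0.5x_Z.
Solving the two reaction functions simultaneously: (1 − (−1/3)(−0.5))x_Z = 107/3 − (1/3)·56.75, so (5/6)x_Z = 16.75 and x_Z = 20.1.
Then x_W = 56.75 − 0.5·20.1 = 46.7.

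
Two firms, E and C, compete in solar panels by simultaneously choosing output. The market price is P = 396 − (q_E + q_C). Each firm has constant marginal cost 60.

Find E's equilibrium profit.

12544

Firm E's profit: π = q_E(396 − (q_E + q_C)) − 60q_E.
∂π/∂q_E = 336 − 2q_E − q_C = 0, so q_E = 168 − 0.5q_C.
By symmetry q_C = q_E; substituting into the reaction function, 1.5q_E = 168 and q_E = 112.
Price P = 396 − 224 = 172.
E's profit: (172 − 60)·112 = 12544.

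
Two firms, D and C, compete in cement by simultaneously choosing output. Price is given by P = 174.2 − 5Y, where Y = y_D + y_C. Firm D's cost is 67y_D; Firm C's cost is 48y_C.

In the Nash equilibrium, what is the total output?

15.56

Firm D's profit: π = y_D(174.2 − 5(y_D + y_C)) − 67y_D.
∂π/∂y_D = 107.2 − 10y_D − 5y_C = 0, so y_D = 10.72 − 0.5y_C.
By the same steps for C: y_C = 12.62 − 0.5y_D.
Plugging y_C into D's best response: y_D = 10.72 − 0.5(12.62 − 0.5y_D) ⇒ 0.75y_D = 4.41, so y_D = 5.88.
Then y_C = 12.62 − 0.5·5.88 = 9.68.
Total output: 5.88 + 9.68 = 15.56.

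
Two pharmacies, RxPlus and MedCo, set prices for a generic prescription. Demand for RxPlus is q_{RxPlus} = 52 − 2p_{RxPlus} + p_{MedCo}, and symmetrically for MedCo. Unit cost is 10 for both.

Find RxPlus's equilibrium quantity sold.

28

RxPlus's profit: π = (p_{RxPlus} − 10)(52 − 2p_{RxPlus} + p_{MedCo}).
∂π/∂p_{RxPlus} = 72 − 4p_{RxPlus} + p_{MedCo} = 0 ⇒ p_{RxPlus} = 18 + 0.25p_{MedCo}.
Setting p_{RxPlus} = p_{MedCo} in the reaction function: p_{RxPlus} = 18 + 0.25p_{RxPlus}, so p_{RxPlus} = 18 / 0.75 = 24.
q_{RxPlus} = 52 − 2·24 + 24 = 28.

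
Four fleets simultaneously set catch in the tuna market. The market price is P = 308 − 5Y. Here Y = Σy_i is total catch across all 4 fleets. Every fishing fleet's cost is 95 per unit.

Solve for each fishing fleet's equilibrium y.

8.52

A representative fishing fleet's profit is π_i = y_i(308 − 5Y) − 95y_i, with Y = y_i + Σ_{j≠i} y_j.
First-order condition: 213 − 10y_i − 5Σ_{j≠i} y_j = 0.
Imposing symmetry (y_j = y for all j) turns Σ_{j≠i} y_j into 3y, so 213 = 25y and y = 8.52.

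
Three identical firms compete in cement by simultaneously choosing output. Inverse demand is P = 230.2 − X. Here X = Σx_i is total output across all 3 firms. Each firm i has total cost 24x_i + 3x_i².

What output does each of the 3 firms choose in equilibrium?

20.62

A representative firm's profit is π_i = x_i(230.2 − X) − 24x_i − 3x_i², with X = x_i + Σ_{j≠i} x_j.
First-order condition: 206.2 − 8x_i − Σ_{j≠i} x_j = 0.
With identical firms, set every x_j = x: then 206.2 − 8x − 2x = 0, i.e. x = 206.2/10 = 20.62.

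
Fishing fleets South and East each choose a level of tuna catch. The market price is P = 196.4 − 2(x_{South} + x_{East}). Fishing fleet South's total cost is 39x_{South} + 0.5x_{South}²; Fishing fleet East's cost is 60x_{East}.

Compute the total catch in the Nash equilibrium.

45.25

Fishing fleet South's profit: π = x_{South}(196.4 − 2(x_{South} + x_{East})) − 39x_{South} − 0.5x_{South}².
∂π/∂x_{South} = 157.4 − 5x_{South} − 2x_{East} = 0, so x_{South} = 31.48 − 0.4x_{East}.
For East: ∂π/∂x_{East} = 136.4 − 4x_{East} − 2x_{South} = 0 ⇒ x_{East} = 34.1 − 0.5x_{South}.
Substituting the second reaction function into the first: x_{South} = 31.48 − 0.4(34.1 − 0.5x_{South}), which gives 0.8x_{South} = 17.84 ⇒ x_{South} = 22.3.
Then x_{East} = 34.1 − 0.5·22.3 = 22.95.
Total catch: 22.3 + 22.95 = 45.25.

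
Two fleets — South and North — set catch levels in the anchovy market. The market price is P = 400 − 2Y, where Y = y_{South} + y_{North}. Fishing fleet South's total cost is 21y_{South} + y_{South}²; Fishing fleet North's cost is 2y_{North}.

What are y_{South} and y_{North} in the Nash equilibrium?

Fishing fleet South's profit: π = y_{South}(400 − 2(y_{South} + y_{North})) − 21y_{South} − y_{South}².
∂π/∂y_{South} = 379 − 6y_{South} − 2y_{North} = 0, so y_{South} = 379/6 − (1/3)y_{North}.
For North: ∂π/∂y_{North} = 398 − 4y_{North} − 2y_{South} = 0 ⇒ y_{North} = 99.5 − 0.5y_{South}.
Substituting the second reaction function into the first: y_{South} = 379/6 − (1/3)(99.5 − 0.5y_{South}), which gives (5/6)y_{South} = 30 ⇒ y_{South} = 36.
Then y_{North} = 99.5 − 0.5·36 = 81.5.

36, 81.5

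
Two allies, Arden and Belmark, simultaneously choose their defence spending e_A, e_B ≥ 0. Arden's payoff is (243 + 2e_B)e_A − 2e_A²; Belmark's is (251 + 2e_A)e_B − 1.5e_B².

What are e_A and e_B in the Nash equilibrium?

Expanding Arden's payoff: 243e_A + 2e_Be_A − 2e_A².
∂π/∂e_A = 243 + 2e_B − 4e_A = 0, so e_A = 60.75 + 0.5e_B.
Likewise for Belmark: e_B = 251/3 + (2/3)e_A.
Solving the two reaction functions simultaneously: (1 − (0.5)(2/3))e_A = 60.75 + 0.5·(251/3), so (2/3)e_A = 1231/12 and e_A = 153.875.
Then e_B = 251/3 + (2/3)·153.875 = 186.25.

153.875, 186.25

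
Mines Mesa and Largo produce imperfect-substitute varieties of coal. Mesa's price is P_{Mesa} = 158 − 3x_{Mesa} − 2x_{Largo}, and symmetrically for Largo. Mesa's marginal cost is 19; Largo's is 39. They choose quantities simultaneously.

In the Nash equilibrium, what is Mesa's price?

Mine Mesa's profit: π = x_{Mesa}(158 − 3x_{Mesa} − 2x_{Largo}) − 19x_{Mesa}.
∂π/∂x_{Mesa} = 139 − 6x_{Mesa} − 2x_{Largo} = 0 ⇒ x_{Mesa} = 139/6 − (1/3)x_{Largo}.
Similarly x_{Largo} = 119/6 − (1/3)x_{Mesa}.
Plugging x_{Largo} into Mesa's best response: x_{Mesa} = 139/6 − (1/3)(119/6 − (1/3)x_{Mesa}) ⇒ (8/9)x_{Mesa} = 149/9, so x_{Mesa} = 18.625.
Then x_{Largo} = 119/6 − (1/3)·18.625 = 13.625.
P_{Mesa} = 158 − 3·18.625 − 2·13.625 = 74.875.

74.875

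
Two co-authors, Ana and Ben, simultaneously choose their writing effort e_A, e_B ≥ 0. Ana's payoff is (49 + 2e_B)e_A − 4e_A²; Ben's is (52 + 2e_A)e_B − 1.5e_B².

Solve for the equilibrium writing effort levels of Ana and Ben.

12.55, 25.7

Expanding Ana's payoff: 49e_A + 2e_Be_A − 4e_A².
∂π/∂e_A = 49 + 2e_B − 8e_A = 0, so e_A = 6.125 + 0.25e_B.
Likewise for Ben: e_B = 52/3 + (2/3)e_A.
Plugging e_B into Ana's best response: e_A = 6.125 + 0.25(52/3 + (2/3)e_A) ⇒ (5/6)e_A = 251/24, so e_A = 12.55.
Then e_B = 52/3 + (2/3)·12.55 = 25.7.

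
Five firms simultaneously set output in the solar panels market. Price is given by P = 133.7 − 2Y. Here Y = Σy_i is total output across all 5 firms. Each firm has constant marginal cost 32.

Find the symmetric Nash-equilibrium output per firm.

8.475

A representative firm's profit is π_i = y_i(133.7 − 2Y) − 32y_i, with Y = y_i + Σ_{j≠i} y_j.
First-order condition: 101.7 − 4y_i − 2Σ_{j≠i} y_j = 0.
With identical firms, set every y_j = y: then 101.7 − 4y − 8y = 0, i.e. y = 101.7/12 = 8.475.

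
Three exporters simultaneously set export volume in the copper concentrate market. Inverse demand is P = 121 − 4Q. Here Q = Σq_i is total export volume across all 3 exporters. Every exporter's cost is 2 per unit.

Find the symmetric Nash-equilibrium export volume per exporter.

7.4375

A representative exporter's profit is π_i = q_i(121 − 4Q) − 2q_i, with Q = q_i + Σ_{j≠i} q_j.
First-order condition: 119 − 8q_i − 4Σ_{j≠i} q_j = 0.
In a symmetric equilibrium every exporter chooses the same q, so Σ_{j≠i} q_j = 2q. The condition becomes 119 − 16q = 0, giving q = 119/16 = 7.4375.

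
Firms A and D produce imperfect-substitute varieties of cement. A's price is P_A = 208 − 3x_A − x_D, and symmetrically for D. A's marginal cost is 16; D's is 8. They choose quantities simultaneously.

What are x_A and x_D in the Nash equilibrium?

27.2, 28.8

Firm A's profit: π = x_A(208 − 3x_A − x_D) − 16x_A.
∂π/∂x_A = 192 − 6x_A − x_D = 0 ⇒ x_A = 32 − (1/6)x_D.
Similarly x_D = 100/3 − (1/6)x_A.
Solving the two reaction functions simultaneously: (1 − (−1/6)(−1/6))x_A = 32 − (1/6)·(100/3), so (35/36)x_A = 238/9 and x_A = 27.2.
Then x_D = 100/3 − (1/6)·27.2 = 28.8.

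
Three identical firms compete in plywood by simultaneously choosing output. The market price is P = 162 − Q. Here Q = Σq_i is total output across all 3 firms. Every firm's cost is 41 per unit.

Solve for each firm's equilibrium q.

A representative firm's profit is π_i = q_i(162 − Q) − 41q_i, with Q = q_i + Σ_{j≠i} q_j.
First-order condition: 121 − 2q_i − Σ_{j≠i} q_j = 0.
Imposing symmetry (q_j = q for all j) turns Σ_{j≠i} q_j into 2q, so 121 = 4q and q = 30.25.

30.25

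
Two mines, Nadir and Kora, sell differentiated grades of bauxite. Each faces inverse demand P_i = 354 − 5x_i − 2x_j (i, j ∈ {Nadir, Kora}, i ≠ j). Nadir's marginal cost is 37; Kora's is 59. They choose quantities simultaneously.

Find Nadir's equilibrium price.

171.375

Mine Nadir's profit: π = x_{Nadir}(354 − 5x_{Nadir} − 2x_{Kora}) − 37x_{Nadir}.
∂π/∂x_{Nadir} = 317 − 10x_{Nadir} − 2x_{Kora} = 0 ⇒ x_{Nadir} = 31.7 − 0.2x_{Kora}.
Similarly x_{Kora} = 29.5 − 0.2x_{Nadir}.
Substituting the second reaction function into the first: x_{Nadir} = 31.7 − 0.2(29.5 − 0.2x_{Nadir}), which gives 0.96x_{Nadir} = 25.8 ⇒ x_{Nadir} = 26.875.
Then x_{Kora} = 29.5 − 0.2·26.875 = 24.125.
P_{Nadir} = 354 − 5·26.875 − 2·24.125 = 171.375.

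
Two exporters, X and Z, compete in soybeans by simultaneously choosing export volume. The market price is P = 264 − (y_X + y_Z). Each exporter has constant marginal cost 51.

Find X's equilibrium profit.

5041

Exporter X's profit: π = y_X(264 − (y_X + y_Z)) − 51y_X.
∂π/∂y_X = 213 − 2y_X − y_Z = 0, so y_X = 106.5 − 0.5y_Z.
By symmetry y_Z = y_X; substituting into the reaction function, 1.5y_X = 106.5 and y_X = 71.
Price P = 264 − 142 = 122.
X's profit: (122 − 51)·71 = 5041.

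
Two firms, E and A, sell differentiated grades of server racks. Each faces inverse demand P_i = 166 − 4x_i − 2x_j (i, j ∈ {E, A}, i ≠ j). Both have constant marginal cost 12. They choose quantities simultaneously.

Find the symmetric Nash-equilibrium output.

Firm E's profit: π = x_E(166 − 4x_E − 2x_A) − 12x_E.
∂π/∂x_E = 154 − 8x_E − 2x_A = 0 ⇒ x_E = 19.25 − 0.25x_A.
The game is symmetric, so in equilibrium x_A = x_E: the reaction function gives 1.25x_E = 19.25, hence x_E = 15.4.

15.4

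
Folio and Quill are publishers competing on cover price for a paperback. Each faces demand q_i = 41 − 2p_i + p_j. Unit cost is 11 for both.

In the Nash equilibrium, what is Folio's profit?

200

Folio's profit: π = (p_{Folio} − 11)(41 − 2p_{Folio} + p_{Quill}).
∂π/∂p_{Folio} = 63 − 4p_{Folio} + p_{Quill} = 0 ⇒ p_{Folio} = 15.75 + 0.25p_{Quill}.
By symmetry p_{Quill} = p_{Folio}; substituting into the reaction function, 0.75p_{Folio} = 15.75 and p_{Folio} = 21.
q_{Folio} = 41 − 2·21 + 21 = 20.
Profit = (21 − 11)·20 = 200.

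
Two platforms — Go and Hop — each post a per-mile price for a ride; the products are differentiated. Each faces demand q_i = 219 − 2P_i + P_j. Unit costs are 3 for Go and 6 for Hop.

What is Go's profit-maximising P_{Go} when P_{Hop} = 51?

69

Go's profit: π = (P_{Go} − 3)(219 − 2P_{Go} + P_{Hop}).
∂π/∂P_{Go} = 225 − 4P_{Go} + P_{Hop} = 0 ⇒ P_{Go} = 56.25 + 0.25P_{Hop}.
At P_{Hop} = 51: P_{Go} = 56.25 + 0.25·51 = 69.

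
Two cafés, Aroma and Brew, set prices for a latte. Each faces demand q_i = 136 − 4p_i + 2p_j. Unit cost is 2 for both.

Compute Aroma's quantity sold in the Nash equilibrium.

88

Aroma's profit: π = (p_{Aroma} − 2)(136 − 4p_{Aroma} + 2p_{Brew}).
∂π/∂p_{Aroma} = 144 − 8p_{Aroma} + 2p_{Brew} = 0 ⇒ p_{Aroma} = 18 + 0.25p_{Brew}.
Setting p_{Aroma} = p_{Brew} in the reaction function: p_{Aroma} = 18 + 0.25p_{Aroma}, so p_{Aroma} = 18 / 0.75 = 24.
q_{Aroma} = 136 − 4·24 + 2·24 = 88.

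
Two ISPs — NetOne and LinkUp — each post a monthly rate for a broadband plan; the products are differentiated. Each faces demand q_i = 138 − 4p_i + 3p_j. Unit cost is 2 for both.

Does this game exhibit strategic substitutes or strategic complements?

strategic complements

NetOne's profit: π = (p_{NetOne} − 2)(138 − 4p_{NetOne} + 3p_{LinkUp}).
∂π/∂p_{NetOne} = 146 − 8p_{NetOne} + 3p_{LinkUp} = 0 ⇒ p_{NetOne} = 18.25 + 0.375p_{LinkUp}.
The best-response slope dp_{NetOne}/dp_{LinkUp} = 0.375 > 0: the reaction function is upward-sloping, so the choices are strategic complements.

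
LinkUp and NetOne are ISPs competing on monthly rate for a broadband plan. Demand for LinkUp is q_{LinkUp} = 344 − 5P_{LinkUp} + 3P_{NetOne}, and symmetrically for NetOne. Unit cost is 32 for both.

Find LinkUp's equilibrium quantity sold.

LinkUp's profit: π = (P_{LinkUp} − 32)(344 − 5P_{LinkUp} + 3P_{NetOne}).
∂π/∂P_{LinkUp} = 504 − 10P_{LinkUp} + 3P_{NetOne} = 0 ⇒ P_{LinkUp} = 50.4 + 0.3P_{NetOne}.
The game is symmetric, so in equilibrium P_{NetOne} = P_{LinkUp}: the reaction function gives 0.7P_{LinkUp} = 50.4, hence P_{LinkUp} = 72.
q_{LinkUp} = 344 − 5·72 + 3·72 = 200.

200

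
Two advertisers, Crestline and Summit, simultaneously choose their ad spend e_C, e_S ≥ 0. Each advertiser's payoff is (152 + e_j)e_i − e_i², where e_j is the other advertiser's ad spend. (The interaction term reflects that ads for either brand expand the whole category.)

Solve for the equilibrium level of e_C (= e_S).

152

Crestline's payoff is (152 + e_S)e_C − e_C².
∂π/∂e_C = 152 + e_S − 2e_C = 0, so e_C = 76 + 0.5e_S.
Setting e_C = e_S in the reaction function: e_C = 76 + 0.5e_C, so e_C = 76 / 0.5 = 152.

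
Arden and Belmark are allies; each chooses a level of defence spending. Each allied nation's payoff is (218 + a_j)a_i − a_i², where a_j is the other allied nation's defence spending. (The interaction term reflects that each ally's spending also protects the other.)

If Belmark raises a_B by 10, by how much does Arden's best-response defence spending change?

Arden's payoff is (218 + a_B)a_A − a_A².
∂π/∂a_A = 218 + a_B − 2a_A = 0, so a_A = 109 + 0.5a_B.
The reaction-function slope is 0.5, so a 10-unit rise in a_B moves a_A by 0.5 × 10 = 5. Arden's best response rises — the actions are strategic complements.

5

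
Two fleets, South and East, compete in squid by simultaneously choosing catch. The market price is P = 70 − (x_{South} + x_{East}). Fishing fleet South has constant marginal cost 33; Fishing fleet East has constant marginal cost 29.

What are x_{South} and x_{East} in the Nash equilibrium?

11, 15

Fishing fleet South's profit: π = x_{South}(70 − (x_{South} + x_{East})) − 33x_{South}.
∂π/∂x_{South} = 37 − 2x_{South} − x_{East} = 0, so x_{South} = 18.5 − 0.5x_{East}.
By the same steps for East: x_{East} = 20.5 − 0.5x_{South}.
Plugging x_{East} into South's best response: x_{South} = 18.5 − 0.5(20.5 − 0.5x_{South}) ⇒ 0.75x_{South} = 8.25, so x_{South} = 11.
Then x_{East} = 20.5 − 0.5·11 = 15.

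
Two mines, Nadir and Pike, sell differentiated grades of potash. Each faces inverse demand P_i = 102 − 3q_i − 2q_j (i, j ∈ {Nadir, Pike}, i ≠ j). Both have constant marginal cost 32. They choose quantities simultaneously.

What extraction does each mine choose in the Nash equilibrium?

8.75

Mine Nadir's profit: π = q_{Nadir}(102 − 3q_{Nadir} − 2q_{Pike}) − 32q_{Nadir}.
∂π/∂q_{Nadir} = 70 − 6q_{Nadir} − 2q_{Pike} = 0 ⇒ q_{Nadir} = 35/3 − (1/3)q_{Pike}.
The game is symmetric, so in equilibrium q_{Pike} = q_{Nadir}: the reaction function gives (4/3)q_{Nadir} = 35/3, hence q_{Nadir} = 8.75.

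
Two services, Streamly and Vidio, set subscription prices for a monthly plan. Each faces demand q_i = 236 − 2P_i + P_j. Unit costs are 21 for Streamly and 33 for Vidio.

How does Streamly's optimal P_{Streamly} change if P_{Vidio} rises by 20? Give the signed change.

5

Streamly's profit: π = (P_{Streamly} − 21)(236 − 2P_{Streamly} + P_{Vidio}).
∂π/∂P_{Streamly} = 278 − 4P_{Streamly} + P_{Vidio} = 0 ⇒ P_{Streamly} = 69.5 + 0.25P_{Vidio}.
The reaction-function slope is 0.25, so a 20-unit rise in P_{Vidio} moves P_{Streamly} by 0.25 × 20 = 5. Streamly's best response rises — the actions are strategic complements.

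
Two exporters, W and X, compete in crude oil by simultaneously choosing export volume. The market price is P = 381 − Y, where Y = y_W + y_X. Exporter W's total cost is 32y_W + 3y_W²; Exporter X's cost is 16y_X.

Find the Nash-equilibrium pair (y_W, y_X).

Exporter W's profit: π = y_W(381 − (y_W + y_X)) − 32y_W − 3y_W².
∂π/∂y_W = 349 − 8y_W − y_X = 0, so y_W = 43.625 − 0.125y_X.
For X: ∂π/∂y_X = 365 − 2y_X − y_W = 0 ⇒ y_X = 182.5 − 0.5y_W.
Solving the two reaction functions simultaneously: (1 − (−0.125)(−0.5))y_W = 43.625 − 0.125·182.5, so 0.9375y_W = 20.8125 and y_W = 22.2.
Then y_X = 182.5 − 0.5·22.2 = 171.4.

22.2, 171.4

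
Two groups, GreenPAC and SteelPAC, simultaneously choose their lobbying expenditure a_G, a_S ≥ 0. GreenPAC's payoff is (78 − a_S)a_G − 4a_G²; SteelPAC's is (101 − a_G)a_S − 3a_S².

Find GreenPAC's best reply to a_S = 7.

Expanding GreenPAC's payoff: 78a_G − a_Sa_G − 4a_G².
∂π/∂a_G = 78 − a_S − 8a_G = 0, so a_G = 9.75 − 0.125a_S.
At a_S = 7: a_G = 9.75 − 0.125·7 = 8.875.

8.875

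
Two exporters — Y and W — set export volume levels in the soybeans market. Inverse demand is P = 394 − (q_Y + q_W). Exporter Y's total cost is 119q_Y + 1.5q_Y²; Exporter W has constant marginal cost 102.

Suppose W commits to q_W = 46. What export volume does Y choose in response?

Exporter Y's profit: π = q_Y(394 − (q_Y + q_W)) − 119q_Y − 1.5q_Y².
∂π/∂q_Y = 275 − 5q_Y − q_W = 0, so q_Y = 55 − 0.2q_W.
At q_W = 46: q_Y = 55 − 0.2·46 = 45.8.

45.8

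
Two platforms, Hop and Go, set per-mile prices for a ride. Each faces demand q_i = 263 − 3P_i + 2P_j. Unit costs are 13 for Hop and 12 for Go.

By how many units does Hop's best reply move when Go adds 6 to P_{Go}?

Hop's profit: π = (P_{Hop} − 13)(263 − 3P_{Hop} + 2P_{Go}).
∂π/∂P_{Hop} = 302 − 6P_{Hop} + 2P_{Go} = 0 ⇒ P_{Hop} = 151/3 + (1/3)P_{Go}.
The reaction-function slope is 1/3, so a 6-unit rise in P_{Go} moves P_{Hop} by 1/3 × 6 = 2. Hop's best response rises — the actions are strategic complements.

2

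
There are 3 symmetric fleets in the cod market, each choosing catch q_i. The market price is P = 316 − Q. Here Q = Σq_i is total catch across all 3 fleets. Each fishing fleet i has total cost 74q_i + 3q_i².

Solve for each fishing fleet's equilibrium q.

24.2

A representative fishing fleet's profit is π_i = q_i(316 − Q) − 74q_i − 3q_i², with Q = q_i + Σ_{j≠i} q_j.
First-order condition: 242 − 8q_i − Σ_{j≠i} q_j = 0.
Imposing symmetry (q_j = q for all j) turns Σ_{j≠i} q_j into 2q, so 242 = 10q and q = 24.2.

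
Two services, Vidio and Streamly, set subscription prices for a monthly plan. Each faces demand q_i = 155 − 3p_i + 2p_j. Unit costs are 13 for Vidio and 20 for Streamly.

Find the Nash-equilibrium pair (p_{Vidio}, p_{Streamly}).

Vidio's profit: π = (p_{Vidio} − 13)(155 − 3p_{Vidio} + 2p_{Streamly}).
∂π/∂p_{Vidio} = 194 − 6p_{Vidio} + 2p_{Streamly} = 0 ⇒ p_{Vidio} = 97/3 + (1/3)p_{Streamly}.
Similarly p_{Streamly} = 215/6 + (1/3)p_{Vidio}.
Solving the two reaction functions simultaneously: (1 − (1/3)(1/3))p_{Vidio} = 97/3 + (1/3)·(215/6), so (8/9)p_{Vidio} = 797/18 and p_{Vidio} = 49.8125.
Then p_{Streamly} = 215/6 + (1/3)·49.8125 = 52.4375.

49.8125, 52.4375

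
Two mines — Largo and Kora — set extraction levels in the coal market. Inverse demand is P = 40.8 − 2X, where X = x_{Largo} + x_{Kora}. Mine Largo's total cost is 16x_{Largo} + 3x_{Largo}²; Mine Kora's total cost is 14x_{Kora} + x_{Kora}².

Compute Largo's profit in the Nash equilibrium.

14.45

Mine Largo's profit: π = x_{Largo}(40.8 − 2(x_{Largo} + x_{Kora})) − 16x_{Largo} − 3x_{Largo}².
∂π/∂x_{Largo} = 24.8 − 10x_{Largo} − 2x_{Kora} = 0, so x_{Largo} = 2.48 − 0.2x_{Kora}.
For Kora: ∂π/∂x_{Kora} = 26.8 − 6x_{Kora} − 2x_{Largo} = 0 ⇒ x_{Kora} = 67/15 − (1/3)x_{Largo}.
Plugging x_{Kora} into Largo's best response: x_{Largo} = 2.48 − 0.2(67/15 − (1/3)x_{Largo}) ⇒ (14/15)x_{Largo} = 119/75, so x_{Largo} = 1.7.
Then x_{Kora} = 67/15 − (1/3)·1.7 = 3.9.
Price P = 40.8 − 2·5.6 = 29.6.
Largo's profit: (29.6 − 16)·1.7 − 3(1.7)² = 14.45.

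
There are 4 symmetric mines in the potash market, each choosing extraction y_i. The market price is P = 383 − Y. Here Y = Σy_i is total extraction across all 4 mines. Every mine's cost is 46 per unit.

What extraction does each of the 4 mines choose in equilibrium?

A representative mine's profit is π_i = y_i(383 − Y) − 46y_i, with Y = y_i + Σ_{j≠i} y_j.
First-order condition: 337 − 2y_i − Σ_{j≠i} y_j = 0.
Imposing symmetry (y_j = y for all j) turns Σ_{j≠i} y_j into 3y, so 337 = 5y and y = 67.4.

67.4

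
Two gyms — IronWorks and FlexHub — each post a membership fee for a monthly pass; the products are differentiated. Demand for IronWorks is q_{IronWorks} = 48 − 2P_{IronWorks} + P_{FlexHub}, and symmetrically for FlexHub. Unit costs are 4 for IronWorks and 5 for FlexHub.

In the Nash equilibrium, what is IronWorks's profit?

IronWorks's profit: π = (P_{IronWorks} − 4)(48 − 2P_{IronWorks} + P_{FlexHub}).
∂π/∂P_{IronWorks} = 56 − 4P_{IronWorks} + P_{FlexHub} = 0 ⇒ P_{IronWorks} = 14 + 0.25P_{FlexHub}.
Similarly P_{FlexHub} = 14.5 + 0.25P_{IronWorks}.
Solving the two reaction functions simultaneously: (1 − (0.25)(0.25))P_{IronWorks} = 14 + 0.25·14.5, so 0.9375P_{IronWorks} = 17.625 and P_{IronWorks} = 18.8.
Then P_{FlexHub} = 14.5 + 0.25·18.8 = 19.2.
q_{IronWorks} = 48 − 2·18.8 + 19.2 = 29.6.
Profit = (18.8 − 4)·29.6 = 438.08.

438.08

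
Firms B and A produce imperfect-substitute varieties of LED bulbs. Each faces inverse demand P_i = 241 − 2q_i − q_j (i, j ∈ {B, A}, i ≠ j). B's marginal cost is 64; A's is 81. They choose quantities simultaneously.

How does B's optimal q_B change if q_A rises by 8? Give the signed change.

-2

Firm B's profit: π = q_B(241 − 2q_B − q_A) − 64q_B.
∂π/∂q_B = 177 − 4q_B − q_A = 0 ⇒ q_B = 44.25 − 0.25q_A.
The reaction-function slope is −0.25, so an 8-unit rise in q_A moves q_B by −0.25 × 8 = −2. B's best response falls — the actions are strategic substitutes.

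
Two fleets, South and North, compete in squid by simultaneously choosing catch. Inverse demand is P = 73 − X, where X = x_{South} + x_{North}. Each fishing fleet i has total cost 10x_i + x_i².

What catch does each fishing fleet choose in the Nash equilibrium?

Fishing fleet South's profit: π = x_{South}(73 − (x_{South} + x_{North})) − 10x_{South} − x_{South}².
∂π/∂x_{South} = 63 − 4x_{South} − x_{North} = 0, so x_{South} = 15.75 − 0.25x_{North}.
By symmetry x_{North} = x_{South}; substituting into the reaction function, 1.25x_{South} = 15.75 and x_{South} = 12.6.

12.6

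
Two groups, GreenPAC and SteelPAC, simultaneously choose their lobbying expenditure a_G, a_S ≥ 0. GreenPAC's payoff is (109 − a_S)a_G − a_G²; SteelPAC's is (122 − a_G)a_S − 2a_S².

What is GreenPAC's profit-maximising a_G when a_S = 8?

Expanding GreenPAC's payoff: 109a_G − a_Sa_G − a_G².
∂π/∂a_G = 109 − a_S − 2a_G = 0, so a_G = 54.5 − 0.5a_S.
At a_S = 8: a_G = 54.5 − 0.5·8 = 50.5.

50.5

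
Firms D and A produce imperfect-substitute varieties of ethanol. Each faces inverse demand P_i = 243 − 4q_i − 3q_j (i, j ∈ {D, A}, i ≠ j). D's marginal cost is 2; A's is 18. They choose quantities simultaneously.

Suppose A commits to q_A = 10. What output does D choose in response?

Firm D's profit: π = q_D(243 − 4q_D − 3q_A) − 2q_D.
∂π/∂q_D = 241 − 8q_D − 3q_A = 0 ⇒ q_D = 30.125 − 0.375q_A.
At q_A = 10: q_D = 30.125 − 0.375·10 = 26.375.

26.375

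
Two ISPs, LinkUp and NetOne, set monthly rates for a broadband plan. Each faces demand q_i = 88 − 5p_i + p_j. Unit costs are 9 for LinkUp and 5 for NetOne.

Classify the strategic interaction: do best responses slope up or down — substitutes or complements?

LinkUp's profit: π = (p_{LinkUp} − 9)(88 − 5p_{LinkUp} + p_{NetOne}).
∂π/∂p_{LinkUp} = 133 − 10p_{LinkUp} + p_{NetOne} = 0 ⇒ p_{LinkUp} = 13.3 + 0.1p_{NetOne}.
The best-response slope dp_{LinkUp}/dp_{NetOne} = 0.1 > 0: the reaction function is upward-sloping, so the choices are strategic complements.

strategic complements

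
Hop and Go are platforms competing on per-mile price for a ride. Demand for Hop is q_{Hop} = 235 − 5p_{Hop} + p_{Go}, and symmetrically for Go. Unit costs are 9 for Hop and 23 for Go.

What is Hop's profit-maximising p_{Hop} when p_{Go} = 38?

Hop's profit: π = (p_{Hop} − 9)(235 − 5p_{Hop} + p_{Go}).
∂π/∂p_{Hop} = 280 − 10p_{Hop} + p_{Go} = 0 ⇒ p_{Hop} = 28 + 0.1p_{Go}.
At p_{Go} = 38: p_{Hop} = 28 + 0.1·38 = 31.8.

31.8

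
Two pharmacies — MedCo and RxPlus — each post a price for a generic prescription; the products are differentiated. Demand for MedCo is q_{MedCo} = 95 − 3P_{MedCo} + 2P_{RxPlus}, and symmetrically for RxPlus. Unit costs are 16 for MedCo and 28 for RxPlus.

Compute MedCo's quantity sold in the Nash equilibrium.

MedCo's profit: π = (P_{MedCo} − 16)(95 − 3P_{MedCo} + 2P_{RxPlus}).
∂π/∂P_{MedCo} = 143 − 6P_{MedCo} + 2P_{RxPlus} = 0 ⇒ P_{MedCo} = 143/6 + (1/3)P_{RxPlus}.
Similarly P_{RxPlus} = 179/6 + (1/3)P_{MedCo}.
Solving the two reaction functions simultaneously: (1 − (1/3)(1/3))P_{MedCo} = 143/6 + (1/3)·(179/6), so (8/9)P_{MedCo} = 304/9 and P_{MedCo} = 38.
Then P_{RxPlus} = 179/6 + (1/3)·38 = 42.5.
q_{MedCo} = 95 − 3·38 + 2·42.5 = 66.

66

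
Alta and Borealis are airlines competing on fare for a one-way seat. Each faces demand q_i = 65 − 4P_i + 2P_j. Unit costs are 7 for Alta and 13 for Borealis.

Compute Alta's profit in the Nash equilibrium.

345.96

Alta's profit: π = (P_{Alta} − 7)(65 − 4P_{Alta} + 2P_{Borealis}).
∂π/∂P_{Alta} = 93 − 8P_{Alta} + 2P_{Borealis} = 0 ⇒ P_{Alta} = 11.625 + 0.25P_{Borealis}.
Similarly P_{Borealis} = 14.625 + 0.25P_{Alta}.
Solving the two reaction functions simultaneously: (1 − (0.25)(0.25))P_{Alta} = 11.625 + 0.25·14.625, so 0.9375P_{Alta} = 489/32 and P_{Alta} = 16.3.
Then P_{Borealis} = 14.625 + 0.25·16.3 = 18.7.
q_{Alta} = 65 − 4·16.3 + 2·18.7 = 37.2.
Profit = (16.3 − 7)·37.2 = 345.96.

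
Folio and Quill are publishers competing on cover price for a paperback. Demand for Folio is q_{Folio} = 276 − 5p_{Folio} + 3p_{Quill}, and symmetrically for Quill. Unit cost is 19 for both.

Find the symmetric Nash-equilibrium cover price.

53

Folio's profit: π = (p_{Folio} − 19)(276 − 5p_{Folio} + 3p_{Quill}).
∂π/∂p_{Folio} = 371 − 10p_{Folio} + 3p_{Quill} = 0 ⇒ p_{Folio} = 37.1 + 0.3p_{Quill}.
The game is symmetric, so in equilibrium p_{Quill} = p_{Folio}: the reaction function gives 0.7p_{Folio} = 37.1, hence p_{Folio} = 53.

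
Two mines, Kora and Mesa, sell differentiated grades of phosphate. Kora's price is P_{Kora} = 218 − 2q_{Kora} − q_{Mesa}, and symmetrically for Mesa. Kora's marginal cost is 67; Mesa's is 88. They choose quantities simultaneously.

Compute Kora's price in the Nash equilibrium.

Mine Kora's profit: π = q_{Kora}(218 − 2q_{Kora} − q_{Mesa}) − 67q_{Kora}.
∂π/∂q_{Kora} = 151 − 4q_{Kora} − q_{Mesa} = 0 ⇒ q_{Kora} = 37.75 − 0.25q_{Mesa}.
Similarly q_{Mesa} = 32.5 − 0.25q_{Kora}.
Substituting the second reaction function into the first: q_{Kora} = 37.75 − 0.25(32.5 − 0.25q_{Kora}), which gives 0.9375q_{Kora} = 29.625 ⇒ q_{Kora} = 31.6.
Then q_{Mesa} = 32.5 − 0.25·31.6 = 24.6.
P_{Kora} = 218 − 2·31.6 − 24.6 = 130.2.

130.2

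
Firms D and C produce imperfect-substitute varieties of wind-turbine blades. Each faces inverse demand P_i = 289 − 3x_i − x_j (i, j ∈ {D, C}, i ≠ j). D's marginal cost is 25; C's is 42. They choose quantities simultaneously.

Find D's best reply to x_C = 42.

Firm D's profit: π = x_D(289 − 3x_D − x_C) − 25x_D.
∂π/∂x_D = 264 − 6x_D − x_C = 0 ⇒ x_D = 44 − (1/6)x_C.
At x_C = 42: x_D = 44 − (1/6)·42 = 37.

37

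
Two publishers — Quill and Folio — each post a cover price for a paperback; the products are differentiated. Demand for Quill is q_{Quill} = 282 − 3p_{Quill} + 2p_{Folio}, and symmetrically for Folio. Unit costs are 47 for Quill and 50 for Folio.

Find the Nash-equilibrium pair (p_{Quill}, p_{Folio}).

106.3125, 107.4375

Quill's profit: π = (p_{Quill} − 47)(282 − 3p_{Quill} + 2p_{Folio}).
∂π/∂p_{Quill} = 423 − 6p_{Quill} + 2p_{Folio} = 0 ⇒ p_{Quill} = 70.5 + (1/3)p_{Folio}.
Similarly p_{Folio} = 72 + (1/3)p_{Quill}.
Substituting the second reaction function into the first: p_{Quill} = 70.5 + (1/3)(72 + (1/3)p_{Quill}), which gives (8/9)p_{Quill} = 94.5 ⇒ p_{Quill} = 106.3125.
Then p_{Folio} = 72 + (1/3)·106.3125 = 107.4375.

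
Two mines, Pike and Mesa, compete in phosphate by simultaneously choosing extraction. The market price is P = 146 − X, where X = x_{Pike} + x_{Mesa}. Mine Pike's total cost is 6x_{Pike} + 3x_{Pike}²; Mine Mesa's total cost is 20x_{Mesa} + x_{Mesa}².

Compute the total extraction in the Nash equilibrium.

42

Mine Pike's profit: π = x_{Pike}(146 − (x_{Pike} + x_{Mesa})) − 6x_{Pike} − 3x_{Pike}².
∂π/∂x_{Pike} = 140 − 8x_{Pike} − x_{Mesa} = 0, so x_{Pike} = 17.5 − 0.125x_{Mesa}.
For Mesa: ∂π/∂x_{Mesa} = 126 − 4x_{Mesa} − x_{Pike} = 0 ⇒ x_{Mesa} = 31.5 − 0.25x_{Pike}.
Substituting the second reaction function into the first: x_{Pike} = 17.5 − 0.125(31.5 − 0.25x_{Pike}), which gives (31/32)x_{Pike} = 13.5625 ⇒ x_{Pike} = 14.
Then x_{Mesa} = 31.5 − 0.25·14 = 28.
Total extraction: 14 + 28 = 42.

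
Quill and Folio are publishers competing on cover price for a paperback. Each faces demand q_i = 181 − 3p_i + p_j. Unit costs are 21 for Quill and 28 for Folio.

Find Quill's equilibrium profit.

2419.68

Quill's profit: π = (p_{Quill} − 21)(181 − 3p_{Quill} + p_{Folio}).
∂π/∂p_{Quill} = 244 − 6p_{Quill} + p_{Folio} = 0 ⇒ p_{Quill} = 122/3 + (1/6)p_{Folio}.
Similarly p_{Folio} = 265/6 + (1/6)p_{Quill}.
Plugging p_{Folio} into Quill's best response: p_{Quill} = 122/3 + (1/6)(265/6 + (1/6)p_{Quill}) ⇒ (35/36)p_{Quill} = 1729/36, so p_{Quill} = 49.4.
Then p_{Folio} = 265/6 + (1/6)·49.4 = 52.4.
q_{Quill} = 181 − 3·49.4 + 52.4 = 85.2.
Profit = (49.4 − 21)·85.2 = 2419.68.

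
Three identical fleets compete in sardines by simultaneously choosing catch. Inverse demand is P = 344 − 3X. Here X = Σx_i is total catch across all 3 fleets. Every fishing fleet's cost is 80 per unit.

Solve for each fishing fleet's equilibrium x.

22

A representative fishing fleet's profit is π_i = x_i(344 − 3X) − 80x_i, with X = x_i + Σ_{j≠i} x_j.
First-order condition: 264 − 6x_i − 3Σ_{j≠i} x_j = 0.
In a symmetric equilibrium every fishing fleet chooses the same x, so Σ_{j≠i} x_j = 2x. The condition becomes 264 − 12x = 0, giving x = 264/12 = 22.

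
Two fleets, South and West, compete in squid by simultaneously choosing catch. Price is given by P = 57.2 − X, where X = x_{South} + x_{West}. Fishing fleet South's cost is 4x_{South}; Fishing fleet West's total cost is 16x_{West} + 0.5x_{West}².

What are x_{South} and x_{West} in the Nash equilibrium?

23.68, 5.84

Fishing fleet South's profit: π = x_{South}(57.2 − (x_{South} + x_{West})) − 4x_{South}.
∂π/∂x_{South} = 53.2 − 2x_{South} − x_{West} = 0, so x_{South} = 26.6 − 0.5x_{West}.
For West: ∂π/∂x_{West} = 41.2 − 3x_{West} − x_{South} = 0 ⇒ x_{West} = 206/15 − (1/3)x_{South}.
Substituting the second reaction function into the first: x_{South} = 26.6 − 0.5(206/15 − (1/3)x_{South}), which gives (5/6)x_{South} = 296/15 ⇒ x_{South} = 23.68.
Then x_{West} = 206/15 − (1/3)·23.68 = 5.84.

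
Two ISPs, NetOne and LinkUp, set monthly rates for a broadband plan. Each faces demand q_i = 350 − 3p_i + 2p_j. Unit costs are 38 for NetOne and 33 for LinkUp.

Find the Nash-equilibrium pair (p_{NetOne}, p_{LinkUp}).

NetOne's profit: π = (p_{NetOne} − 38)(350 − 3p_{NetOne} + 2p_{LinkUp}).
∂π/∂p_{NetOne} = 464 − 6p_{NetOne} + 2p_{LinkUp} = 0 ⇒ p_{NetOne} = 232/3 + (1/3)p_{LinkUp}.
Similarly p_{LinkUp} = 449/6 + (1/3)p_{NetOne}.
Plugging p_{LinkUp} into NetOne's best response: p_{NetOne} = 232/3 + (1/3)(449/6 + (1/3)p_{NetOne}) ⇒ (8/9)p_{NetOne} = 1841/18, so p_{NetOne} = 115.0625.
Then p_{LinkUp} = 449/6 + (1/3)·115.0625 = 113.1875.

115.0625, 113.1875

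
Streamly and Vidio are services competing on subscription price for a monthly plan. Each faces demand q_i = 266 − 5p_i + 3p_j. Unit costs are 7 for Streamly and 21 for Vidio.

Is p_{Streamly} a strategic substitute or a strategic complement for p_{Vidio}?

Streamly's profit: π = (p_{Streamly} − 7)(266 − 5p_{Streamly} + 3p_{Vidio}).
∂π/∂p_{Streamly} = 301 − 10p_{Streamly} + 3p_{Vidio} = 0 ⇒ p_{Streamly} = 30.1 + 0.3p_{Vidio}.
The best-response slope dp_{Streamly}/dp_{Vidio} = 0.3 > 0: the reaction function is upward-sloping, so the choices are strategic complements.

strategic complements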